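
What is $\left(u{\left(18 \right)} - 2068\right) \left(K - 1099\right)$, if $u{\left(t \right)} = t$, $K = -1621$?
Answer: $5576000$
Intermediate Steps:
$\left(u{\left(18 \right)} - 2068\right) \left(K - 1099\right) = \left(18 - 2068\right) \left(-1621 - 1099\right) = \left(-2050\right) \left(-2720\right) = 5576000$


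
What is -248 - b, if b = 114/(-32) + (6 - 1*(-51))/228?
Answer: -3915/16 ≈ -244.69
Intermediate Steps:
b = -53/16 (b = 114*(-1/32) + (6 + 51)*(1/228) = -57/16 + 57*(1/228) = -57/16 + ¼ = -53/16 ≈ -3.3125)
-248 - b = -248 - 1*(-53/16) = -248 + 53/16 = -3915/16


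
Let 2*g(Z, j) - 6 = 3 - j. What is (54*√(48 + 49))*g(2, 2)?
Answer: 189*√97 ≈ 1861.4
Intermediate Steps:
g(Z, j) = 9/2 - j/2 (g(Z, j) = 3 + (3 - j)/2 = 3 + (3/2 - j/2) = 9/2 - j/2)
(54*√(48 + 49))*g(2, 2) = (54*√(48 + 49))*(9/2 - ½*2) = (54*√97)*(9/2 - 1) = (54*√97)*(7/2) = 189*√97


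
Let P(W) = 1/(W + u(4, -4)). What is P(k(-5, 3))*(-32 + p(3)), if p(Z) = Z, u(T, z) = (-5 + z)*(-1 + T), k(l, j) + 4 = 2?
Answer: 1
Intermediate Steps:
k(l, j) = -2 (k(l, j) = -4 + 2 = -2)
u(T, z) = (-1 + T)*(-5 + z)
P(W) = 1/(-27 + W) (P(W) = 1/(W + (5 - 1*(-4) - 5*4 + 4*(-4))) = 1/(W + (5 + 4 - 20 - 16)) = 1/(W - 27) = 1/(-27 + W))
P(k(-5, 3))*(-32 + p(3)) = (-32 + 3)/(-27 - 2) = -29/(-29) = -1/29*(-29) = 1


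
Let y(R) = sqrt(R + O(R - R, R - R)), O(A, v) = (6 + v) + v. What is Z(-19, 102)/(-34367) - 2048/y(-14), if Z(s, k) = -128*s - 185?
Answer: -2247/34367 + 512*I*sqrt(2) ≈ -0.065382 + 724.08*I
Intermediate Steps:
Z(s, k) = -185 - 128*s
O(A, v) = 6 + 2*v
y(R) = sqrt(6 + R) (y(R) = sqrt(R + (6 + 2*(R - R))) = sqrt(R + (6 + 2*0)) = sqrt(R + (6 + 0)) = sqrt(R + 6) = sqrt(6 + R))
Z(-19, 102)/(-34367) - 2048/y(-14) = (-185 - 128*(-19))/(-34367) - 2048/sqrt(6 - 14) = (-185 + 2432)*(-1/34367) - 2048*(-I*sqrt(2)/4) = 2247*(-1/34367) - 2048*(-I*sqrt(2)/4) = -2247/34367 - (-512)*I*sqrt(2) = -2247/34367 + 512*I*sqrt(2)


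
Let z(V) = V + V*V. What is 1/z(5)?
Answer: 1/30 ≈ 0.033333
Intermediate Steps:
z(V) = V + V²
1/z(5) = 1/(5*(1 + 5)) = 1/(5*6) = 1/30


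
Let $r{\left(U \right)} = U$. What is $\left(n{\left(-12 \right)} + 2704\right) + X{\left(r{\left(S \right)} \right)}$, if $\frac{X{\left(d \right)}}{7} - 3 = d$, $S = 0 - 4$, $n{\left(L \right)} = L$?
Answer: $2685$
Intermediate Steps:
$S = -4$ ($S = 0 - 4 = -4$)
$X{\left(d \right)} = 21 + 7 d$
$\left(n{\left(-12 \right)} + 2704\right) + X{\left(r{\left(S \right)} \right)} = \left(-12 + 2704\right) + \left(21 + 7 \left(-4\right)\right) = 2692 + \left(21 - 28\right) = 2692 - 7 = 2685$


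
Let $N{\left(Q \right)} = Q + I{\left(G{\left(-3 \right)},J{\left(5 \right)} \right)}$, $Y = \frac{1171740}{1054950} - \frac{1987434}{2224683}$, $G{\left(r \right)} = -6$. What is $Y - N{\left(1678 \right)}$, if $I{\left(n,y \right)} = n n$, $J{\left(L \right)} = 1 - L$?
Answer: $- \frac{14896765801914}{8692330855} \approx -1713.8$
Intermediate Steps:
$Y = \frac{1889283556}{8692330855}$ ($Y = 1171740 \cdot \frac{1}{1054950} - \frac{220826}{247187} = \frac{39058}{35165} - \frac{220826}{247187} = \frac{1889283556}{8692330855} \approx 0.21735$)
$I{\left(n,y \right)} = n^{2}$
$N{\left(Q \right)} = 36 + Q$ ($N{\left(Q \right)} = Q + \left(-6\right)^{2} = Q + 36 = 36 + Q$)
$Y - N{\left(1678 \right)} = \frac{1889283556}{8692330855} - \left(36 + 1678\right) = \frac{1889283556}{8692330855} - 1714 = - \frac{14896765801914}{8692330855}$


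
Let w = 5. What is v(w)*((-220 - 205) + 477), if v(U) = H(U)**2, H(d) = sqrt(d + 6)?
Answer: 572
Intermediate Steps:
H(d) = sqrt(6 + d)
v(U) = 6 + U (v(U) = (sqrt(6 + U))**2 = 6 + U)
v(w)*((-220 - 205) + 477) = (6 + 5)*((-220 - 205) + 477) = 11*(-425 + 477) = 11*52 = 572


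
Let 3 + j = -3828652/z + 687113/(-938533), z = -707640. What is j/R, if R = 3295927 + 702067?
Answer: 39809183137/94830060594100260 ≈ 4.1980e-7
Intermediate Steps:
j = 278664281959/166035873030 (j = -3 + (-3828652/(-707640) + 687113/(-938533)) = -3 + (-3828652*(-1/707640) + 687113*(-1/938533)) = -3 + (957163/176910 - 687113/938533) = -3 + 776771901049/166035873030 = 278664281959/166035873030 ≈ 1.6783)
R = 3997994
j/R = (278664281959/166035873030)/3997994 = (278664281959/166035873030)*(1/3997994) = 39809183137/94830060594100260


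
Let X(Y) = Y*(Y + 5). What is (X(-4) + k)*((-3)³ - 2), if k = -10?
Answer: 406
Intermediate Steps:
X(Y) = Y*(5 + Y)
(X(-4) + k)*((-3)³ - 2) = (-4*(5 - 4) - 10)*((-3)³ - 2) = (-4*1 - 10)*(-27 - 2) = (-4 - 10)*(-29) = -14*(-29) = 406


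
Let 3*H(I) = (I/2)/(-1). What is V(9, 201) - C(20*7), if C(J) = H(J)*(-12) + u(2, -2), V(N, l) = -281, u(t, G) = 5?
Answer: -566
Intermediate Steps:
H(I) = -I/6 (H(I) = ((I/2)/(-1))/3 = ((I*(1/2))*(-1))/3 = ((I/2)*(-1))/3 = (-I/2)/3 = -I/6)
C(J) = 5 + 2*J (C(J) = -J/6*(-12) + 5 = 2*J + 5 = 5 + 2*J)
V(9, 201) - C(20*7) = -281 - (5 + 2*(20*7)) = -281 - (5 + 2*140) = -281 - (5 + 280) = -281 - 1*285 = -281 - 285 = -566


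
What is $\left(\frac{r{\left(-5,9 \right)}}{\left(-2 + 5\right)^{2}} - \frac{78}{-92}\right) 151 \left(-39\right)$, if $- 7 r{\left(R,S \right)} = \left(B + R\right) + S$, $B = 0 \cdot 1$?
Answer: $- \frac{4461899}{966} \approx -4618.9$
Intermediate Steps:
$B = 0$
$r{\left(R,S \right)} = - \frac{R}{7} - \frac{S}{7}$ ($r{\left(R,S \right)} = - \frac{\left(0 + R\right) + S}{7} = - \frac{R + S}{7} = - \frac{R}{7} - \frac{S}{7}$)
$\left(\frac{r{\left(-5,9 \right)}}{\left(-2 + 5\right)^{2}} - \frac{78}{-92}\right) 151 \left(-39\right) = \left(\frac{\left(- \frac{1}{7}\right) \left(-5\right) - \frac{9}{7}}{\left(-2 + 5\right)^{2}} - \frac{78}{-92}\right) 151 \left(-39\right) = \left(\frac{\frac{5}{7} - \frac{9}{7}}{3^{2}} - - \frac{39}{46}\right) 151 \left(-39\right) = \left(- \frac{4}{7 \cdot 9} + \frac{39}{46}\right) 151 \left(-39\right) = \left(\left(- \frac{4}{7}\right) \frac{1}{9} + \frac{39}{46}\right) 151 \left(-39\right) = \left(- \frac{4}{63} + \frac{39}{46}\right) 151 \left(-39\right) = \frac{2273}{2898} \cdot 151 \left(-39\right) = \frac{343223}{2898} \left(-39\right) = - \frac{4461899}{966}$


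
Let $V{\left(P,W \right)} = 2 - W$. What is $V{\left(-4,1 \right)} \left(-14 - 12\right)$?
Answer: $-26$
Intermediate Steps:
$V{\left(-4,1 \right)} \left(-14 - 12\right) = \left(2 - 1\right) \left(-14 - 12\right) = \left(2 - 1\right) \left(-26\right) = 1 \left(-26\right) = -26$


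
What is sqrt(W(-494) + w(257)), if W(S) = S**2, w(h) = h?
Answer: sqrt(244293) ≈ 494.26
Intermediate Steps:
sqrt(W(-494) + w(257)) = sqrt((-494)**2 + 257) = sqrt(244036 + 257) = sqrt(244293)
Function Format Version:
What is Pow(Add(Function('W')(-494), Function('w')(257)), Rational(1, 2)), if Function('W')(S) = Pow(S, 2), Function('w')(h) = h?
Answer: Pow(244293, Rational(1, 2)) ≈ 494.26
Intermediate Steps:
Pow(Add(Function('W')(-494), Function('w')(257)), Rational(1, 2)) = Pow(Add(Pow(-494, 2), 257), Rational(1, 2)) = Pow(Add(244036, 257), Rational(1, 2)) = Pow(244293, Rational(1, 2))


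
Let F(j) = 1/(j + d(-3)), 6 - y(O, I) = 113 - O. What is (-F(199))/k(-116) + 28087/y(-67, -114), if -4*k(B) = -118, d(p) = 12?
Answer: -349655411/2166126 ≈ -161.42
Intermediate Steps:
y(O, I) = -107 + O (y(O, I) = 6 - (113 - O) = 6 + (-113 + O) = -107 + O)
k(B) = 59/2 (k(B) = -¼*(-118) = 59/2)
F(j) = 1/(12 + j) (F(j) = 1/(j + 12) = 1/(12 + j))
(-F(199))/k(-116) + 28087/y(-67, -114) = (-1/(12 + 199))/(59/2) + 28087/(-107 - 67) = -1/211*(2/59) + 28087/(-174) = -1*1/211*(2/59) + 28087*(-1/174) = -1/211*2/59 - 28087/174 = -2/12449 - 28087/174 = -349655411/2166126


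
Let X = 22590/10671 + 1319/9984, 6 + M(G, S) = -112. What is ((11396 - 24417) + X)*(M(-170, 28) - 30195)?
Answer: 14014792612262885/35513088 ≈ 3.9464e+8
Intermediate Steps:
M(G, S) = -118 (M(G, S) = -6 - 112 = -118)
X = 79871203/35513088 (X = 22590*(1/10671) + 1319*(1/9984) = 7530/3557 + 1319/9984 = 79871203/35513088 ≈ 2.2491)
((11396 - 24417) + X)*(M(-170, 28) - 30195) = ((11396 - 24417) + 79871203/35513088)*(-118 - 30195) = (-13021 + 79871203/35513088)*(-30313) = -462336047645/35513088*(-30313) = 14014792612262885/35513088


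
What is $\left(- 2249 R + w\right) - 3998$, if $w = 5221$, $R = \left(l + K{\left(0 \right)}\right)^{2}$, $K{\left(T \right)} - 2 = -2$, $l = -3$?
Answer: $-19018$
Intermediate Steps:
$K{\left(T \right)} = 0$ ($K{\left(T \right)} = 2 - 2 = 0$)
$R = 9$ ($R = \left(-3 + 0\right)^{2} = \left(-3\right)^{2} = 9$)
$\left(- 2249 R + w\right) - 3998 = \left(\left(-2249\right) 9 + 5221\right) - 3998 = \left(-20241 + 5221\right) - 3998 = -15020 - 3998 = -19018$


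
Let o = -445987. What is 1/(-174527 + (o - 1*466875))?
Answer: -1/1087389 ≈ -9.1963e-7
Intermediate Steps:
1/(-174527 + (o - 1*466875)) = 1/(-174527 + (-445987 - 1*466875)) = 1/(-174527 + (-445987 - 466875)) = 1/(-174527 - 912862) = 1/(-1087389) = -1/1087389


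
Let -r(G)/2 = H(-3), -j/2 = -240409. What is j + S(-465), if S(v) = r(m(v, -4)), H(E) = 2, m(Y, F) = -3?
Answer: 480814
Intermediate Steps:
j = 480818 (j = -2*(-240409) = 480818)
r(G) = -4 (r(G) = -2*2 = -4)
S(v) = -4
j + S(-465) = 480818 - 4 = 480814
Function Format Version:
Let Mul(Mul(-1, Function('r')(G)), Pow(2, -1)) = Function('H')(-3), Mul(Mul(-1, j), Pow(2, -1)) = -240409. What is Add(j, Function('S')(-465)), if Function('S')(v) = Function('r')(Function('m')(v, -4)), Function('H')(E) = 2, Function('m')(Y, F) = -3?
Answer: 480814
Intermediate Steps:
j = 480818 (j = Mul(-2, -240409) = 480818)
Function('r')(G) = -4 (Function('r')(G) = Mul(-2, 2) = -4)
Function('S')(v) = -4
Add(j, Function('S')(-465)) = Add(480818, -4) = 480814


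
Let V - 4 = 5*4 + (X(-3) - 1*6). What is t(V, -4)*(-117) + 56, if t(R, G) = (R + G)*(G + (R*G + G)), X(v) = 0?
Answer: 131096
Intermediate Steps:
V = 18 (V = 4 + (5*4 + (0 - 1*6)) = 4 + (20 + (0 - 6)) = 4 + (20 - 6) = 4 + 14 = 18)
t(R, G) = (G + R)*(2*G + G*R) (t(R, G) = (G + R)*(G + (G*R + G)) = (G + R)*(G + (G + G*R)) = (G + R)*(2*G + G*R))
t(V, -4)*(-117) + 56 = -4*(18² + 2*(-4) + 2*18 - 4*18)*(-117) + 56 = -4*(324 - 8 + 36 - 72)*(-117) + 56 = -4*280*(-117) + 56 = -1120*(-117) + 56 = 131040 + 56 = 131096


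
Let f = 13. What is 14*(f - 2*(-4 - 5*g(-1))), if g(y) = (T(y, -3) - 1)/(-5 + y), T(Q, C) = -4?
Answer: 1232/3 ≈ 410.67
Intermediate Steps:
g(y) = -5/(-5 + y) (g(y) = (-4 - 1)/(-5 + y) = -5/(-5 + y))
14*(f - 2*(-4 - 5*g(-1))) = 14*(13 - 2*(-4 - (-25)/(-5 - 1))) = 14*(13 - 2*(-4 - (-25)/(-6))) = 14*(13 - 2*(-4 - (-25)*(-1)/6)) = 14*(13 - 2*(-4 - 5*⅚)) = 14*(13 - 2*(-4 - 25/6)) = 14*(13 - 2*(-49/6)) = 14*(13 + 49/3) = 14*(88/3) = 1232/3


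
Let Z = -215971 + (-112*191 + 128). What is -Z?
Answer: 237235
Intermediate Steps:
Z = -237235 (Z = -215971 + (-21392 + 128) = -215971 - 21264 = -237235)
-Z = -1*(-237235) = 237235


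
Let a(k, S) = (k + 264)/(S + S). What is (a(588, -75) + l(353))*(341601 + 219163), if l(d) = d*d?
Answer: 1746826403412/25 ≈ 6.9873e+10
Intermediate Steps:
l(d) = d**2
a(k, S) = (264 + k)/(2*S) (a(k, S) = (264 + k)/((2*S)) = (264 + k)*(1/(2*S)) = (264 + k)/(2*S))
(a(588, -75) + l(353))*(341601 + 219163) = ((1/2)*(264 + 588)/(-75) + 353**2)*(341601 + 219163) = ((1/2)*(-1/75)*852 + 124609)*560764 = (-142/25 + 124609)*560764 = (3115083/25)*560764 = 1746826403412/25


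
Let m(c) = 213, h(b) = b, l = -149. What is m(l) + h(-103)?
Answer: 110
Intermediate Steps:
m(l) + h(-103) = 213 - 103 = 110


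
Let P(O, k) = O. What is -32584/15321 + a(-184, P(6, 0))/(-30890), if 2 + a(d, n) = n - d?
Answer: -504700054/236632845 ≈ -2.1328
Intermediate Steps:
a(d, n) = -2 + n - d (a(d, n) = -2 + (n - d) = -2 + n - d)
-32584/15321 + a(-184, P(6, 0))/(-30890) = -32584/15321 + (-2 + 6 - 1*(-184))/(-30890) = -32584*1/15321 + (-2 + 6 + 184)*(-1/30890) = -32584/15321 + 188*(-1/30890) = -32584/15321 - 94/15445 = -504700054/236632845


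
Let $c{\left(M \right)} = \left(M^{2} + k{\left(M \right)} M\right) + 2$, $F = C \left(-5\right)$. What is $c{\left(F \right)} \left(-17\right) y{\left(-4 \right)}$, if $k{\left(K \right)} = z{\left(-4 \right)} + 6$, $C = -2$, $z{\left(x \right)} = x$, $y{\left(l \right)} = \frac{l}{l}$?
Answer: $-2074$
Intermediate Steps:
$y{\left(l \right)} = 1$
$k{\left(K \right)} = 2$ ($k{\left(K \right)} = -4 + 6 = 2$)
$F = 10$ ($F = \left(-2\right) \left(-5\right) = 10$)
$c{\left(M \right)} = 2 + M^{2} + 2 M$ ($c{\left(M \right)} = \left(M^{2} + 2 M\right) + 2 = 2 + M^{2} + 2 M$)
$c{\left(F \right)} \left(-17\right) y{\left(-4 \right)} = \left(2 + 10^{2} + 2 \cdot 10\right) \left(-17\right) 1 = \left(2 + 100 + 20\right) \left(-17\right) 1 = 122 \left(-17\right) 1 = \left(-2074\right) 1 = -2074$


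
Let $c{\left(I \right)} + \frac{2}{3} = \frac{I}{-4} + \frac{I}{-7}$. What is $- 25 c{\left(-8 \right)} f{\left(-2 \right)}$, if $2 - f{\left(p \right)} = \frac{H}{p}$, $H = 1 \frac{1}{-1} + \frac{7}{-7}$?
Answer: $- \frac{1300}{21} \approx -61.905$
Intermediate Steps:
$c{\left(I \right)} = - \frac{2}{3} - \frac{11 I}{28}$ ($c{\left(I \right)} = - \frac{2}{3} + \left(\frac{I}{-4} + \frac{I}{-7}\right) = - \frac{2}{3} + \left(I \left(- \frac{1}{4}\right) + I \left(- \frac{1}{7}\right)\right) = - \frac{2}{3} - \frac{11 I}{28}$)
$H = -2$ ($H = 1 \left(-1\right) + 7 \left(- \frac{1}{7}\right) = -1 - 1 = -2$)
$f{\left(p \right)} = 2 + \frac{2}{p}$ ($f{\left(p \right)} = 2 - - \frac{2}{p} = 2 + \frac{2}{p}$)
$- 25 c{\left(-8 \right)} f{\left(-2 \right)} = - 25 \left(- \frac{2}{3} - - \frac{22}{7}\right) \left(2 + \frac{2}{-2}\right) = - 25 \left(- \frac{2}{3} + \frac{22}{7}\right) \left(2 + 2 \left(- \frac{1}{2}\right)\right) = \left(-25\right) \frac{52}{21} \left(2 - 1\right) = \left(- \frac{1300}{21}\right) 1 = - \frac{1300}{21}$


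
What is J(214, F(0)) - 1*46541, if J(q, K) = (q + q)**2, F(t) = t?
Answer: 136643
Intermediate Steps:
J(q, K) = 4*q**2 (J(q, K) = (2*q)**2 = 4*q**2)
J(214, F(0)) - 1*46541 = 4*214**2 - 1*46541 = 4*45796 - 46541 = 183184 - 46541 = 136643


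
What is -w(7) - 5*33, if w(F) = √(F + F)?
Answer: -165 - √14 ≈ -168.74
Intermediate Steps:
w(F) = √2*√F (w(F) = √(2*F) = √2*√F)
-w(7) - 5*33 = -√2*√7 - 5*33 = -√14 - 165 = -165 - √14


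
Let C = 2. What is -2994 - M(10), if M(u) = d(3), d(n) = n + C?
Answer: -2999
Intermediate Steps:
d(n) = 2 + n (d(n) = n + 2 = 2 + n)
M(u) = 5 (M(u) = 2 + 3 = 5)
-2994 - M(10) = -2994 - 1*5 = -2994 - 5 = -2999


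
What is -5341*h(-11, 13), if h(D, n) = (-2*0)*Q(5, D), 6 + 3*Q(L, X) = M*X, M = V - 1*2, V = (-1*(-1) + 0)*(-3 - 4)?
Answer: 0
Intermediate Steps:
V = -7 (V = (1 + 0)*(-7) = 1*(-7) = -7)
M = -9 (M = -7 - 1*2 = -7 - 2 = -9)
Q(L, X) = -2 - 3*X (Q(L, X) = -2 + (-9*X)/3 = -2 - 3*X)
h(D, n) = 0 (h(D, n) = (-2*0)*(-2 - 3*D) = 0*(-2 - 3*D) = 0)
-5341*h(-11, 13) = -5341*0 = 0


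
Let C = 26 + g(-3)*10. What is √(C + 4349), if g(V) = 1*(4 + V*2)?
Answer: √4355 ≈ 65.992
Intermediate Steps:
g(V) = 4 + 2*V (g(V) = 1*(4 + 2*V) = 4 + 2*V)
C = 6 (C = 26 + (4 + 2*(-3))*10 = 26 + (4 - 6)*10 = 26 - 2*10 = 26 - 20 = 6)
√(C + 4349) = √(6 + 4349) = √4355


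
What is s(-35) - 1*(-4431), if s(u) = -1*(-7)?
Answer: 4438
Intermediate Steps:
s(u) = 7
s(-35) - 1*(-4431) = 7 - 1*(-4431) = 7 + 4431 = 4438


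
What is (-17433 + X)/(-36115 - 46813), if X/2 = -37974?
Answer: 93381/82928 ≈ 1.1260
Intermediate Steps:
X = -75948 (X = 2*(-37974) = -75948)
(-17433 + X)/(-36115 - 46813) = (-17433 - 75948)/(-36115 - 46813) = -93381/(-82928) = -93381*(-1/82928) = 93381/82928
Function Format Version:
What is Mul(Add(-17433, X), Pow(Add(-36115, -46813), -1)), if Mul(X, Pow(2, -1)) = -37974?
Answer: Rational(93381, 82928) ≈ 1.1260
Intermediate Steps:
X = -75948 (X = Mul(2, -37974) = -75948)
Mul(Add(-17433, X), Pow(Add(-36115, -46813), -1)) = Mul(Add(-17433, -75948), Pow(Add(-36115, -46813), -1)) = Mul(-93381, Pow(-82928, -1)) = Mul(-93381, Rational(-1, 82928)) = Rational(93381, 82928)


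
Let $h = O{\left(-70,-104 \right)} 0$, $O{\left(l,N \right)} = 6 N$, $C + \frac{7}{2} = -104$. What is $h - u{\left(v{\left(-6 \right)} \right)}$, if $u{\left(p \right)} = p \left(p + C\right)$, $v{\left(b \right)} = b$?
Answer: $-681$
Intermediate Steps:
$C = - \frac{215}{2}$ ($C = - \frac{7}{2} - 104 = - \frac{215}{2} \approx -107.5$)
$u{\left(p \right)} = p \left(- \frac{215}{2} + p\right)$ ($u{\left(p \right)} = p \left(p - \frac{215}{2}\right) = p \left(- \frac{215}{2} + p\right)$)
$h = 0$ ($h = 6 \left(-104\right) 0 = \left(-624\right) 0 = 0$)
$h - u{\left(v{\left(-6 \right)} \right)} = 0 - \frac{1}{2} \left(-6\right) \left(-215 + 2 \left(-6\right)\right) = 0 - \frac{1}{2} \left(-6\right) \left(-215 - 12\right) = 0 - \frac{1}{2} \left(-6\right) \left(-227\right) = 0 - 681 = -681$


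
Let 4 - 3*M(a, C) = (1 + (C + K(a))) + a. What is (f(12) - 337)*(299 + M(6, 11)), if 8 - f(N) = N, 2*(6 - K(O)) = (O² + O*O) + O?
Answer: -312356/3 ≈ -1.0412e+5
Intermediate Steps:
K(O) = 6 - O² - O/2 (K(O) = 6 - ((O² + O*O) + O)/2 = 6 - ((O² + O²) + O)/2 = 6 - (2*O² + O)/2 = 6 - (O + 2*O²)/2 = 6 + (-O² - O/2) = 6 - O² - O/2)
f(N) = 8 - N
M(a, C) = -1 - C/3 - a/6 + a²/3 (M(a, C) = 4/3 - ((1 + (C + (6 - a² - a/2))) + a)/3 = 4/3 - ((1 + (6 + C - a² - a/2)) + a)/3 = 4/3 - ((7 + C - a² - a/2) + a)/3 = 4/3 - (7 + C + a/2 - a²)/3 = 4/3 + (-7/3 - C/3 - a/6 + a²/3) = -1 - C/3 - a/6 + a²/3)
(f(12) - 337)*(299 + M(6, 11)) = ((8 - 1*12) - 337)*(299 + (-1 - ⅓*11 - ⅙*6 + (⅓)*6²)) = ((8 - 12) - 337)*(299 + (-1 - 11/3 - 1 + (⅓)*36)) = (-4 - 337)*(299 + (-1 - 11/3 - 1 + 12)) = -341*(299 + 19/3) = -341*916/3 = -312356/3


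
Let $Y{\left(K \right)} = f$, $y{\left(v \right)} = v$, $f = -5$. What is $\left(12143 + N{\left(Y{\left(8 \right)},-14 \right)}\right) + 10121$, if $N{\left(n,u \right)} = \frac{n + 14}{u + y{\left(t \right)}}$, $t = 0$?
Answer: $\frac{311687}{14} \approx 22263.0$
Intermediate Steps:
$Y{\left(K \right)} = -5$
$N{\left(n,u \right)} = \frac{14 + n}{u}$ ($N{\left(n,u \right)} = \frac{n + 14}{u + 0} = \frac{14 + n}{u}$)
$\left(12143 + N{\left(Y{\left(8 \right)},-14 \right)}\right) + 10121 = \left(12143 + \frac{14 - 5}{-14}\right) + 10121 = \left(12143 - \frac{9}{14}\right) + 10121 = \frac{169993}{14} + 10121 = \frac{311687}{14}$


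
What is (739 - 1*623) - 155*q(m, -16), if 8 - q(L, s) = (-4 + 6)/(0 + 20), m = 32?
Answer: -2217/2 ≈ -1108.5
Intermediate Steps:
q(L, s) = 79/10 (q(L, s) = 8 - (-4 + 6)/(0 + 20) = 8 - 2/20 = 8 - 1*1/10 = 8 - 1/10 = 79/10)
(739 - 1*623) - 155*q(m, -16) = (739 - 1*623) - 155*79/10 = (739 - 623) - 2449/2 = 116 - 2449/2 = -2217/2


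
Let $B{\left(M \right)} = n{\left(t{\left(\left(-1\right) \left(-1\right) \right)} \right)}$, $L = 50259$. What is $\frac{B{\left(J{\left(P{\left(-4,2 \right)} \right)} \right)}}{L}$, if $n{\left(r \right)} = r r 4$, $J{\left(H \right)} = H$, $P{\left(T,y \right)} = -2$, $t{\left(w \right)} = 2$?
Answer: $\frac{16}{50259} \approx 0.00031835$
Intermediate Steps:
$n{\left(r \right)} = 4 r^{2}$ ($n{\left(r \right)} = r^{2} \cdot 4 = 4 r^{2}$)
$B{\left(M \right)} = 16$ ($B{\left(M \right)} = 4 \cdot 2^{2} = 4 \cdot 4 = 16$)
$\frac{B{\left(J{\left(P{\left(-4,2 \right)} \right)} \right)}}{L} = \frac{16}{50259}$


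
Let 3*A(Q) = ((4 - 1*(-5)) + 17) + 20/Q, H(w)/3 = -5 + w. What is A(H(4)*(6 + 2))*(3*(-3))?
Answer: -151/2 ≈ -75.500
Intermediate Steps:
H(w) = -15 + 3*w (H(w) = 3*(-5 + w) = -15 + 3*w)
A(Q) = 26/3 + 20/(3*Q) (A(Q) = (((4 - 1*(-5)) + 17) + 20/Q)/3 = (((4 + 5) + 17) + 20/Q)/3 = ((9 + 17) + 20/Q)/3 = (26 + 20/Q)/3 = 26/3 + 20/(3*Q))
A(H(4)*(6 + 2))*(3*(-3)) = (2*(10 + 13*((-15 + 3*4)*(6 + 2)))/(3*(((-15 + 3*4)*(6 + 2)))))*(3*(-3)) = (2*(10 + 13*((-15 + 12)*8))/(3*(((-15 + 12)*8))))*(-9) = (2*(10 + 13*(-3*8))/(3*((-3*8))))*(-9) = ((2/3)*(10 + 13*(-24))/(-24))*(-9) = ((2/3)*(-1/24)*(10 - 312))*(-9) = ((2/3)*(-1/24)*(-302))*(-9) = (151/18)*(-9) = -151/2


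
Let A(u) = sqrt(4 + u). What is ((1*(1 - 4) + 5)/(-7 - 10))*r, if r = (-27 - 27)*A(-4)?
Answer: 0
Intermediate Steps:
r = 0 (r = (-27 - 27)*sqrt(4 - 4) = -54*sqrt(0) = -54*0 = 0)
((1*(1 - 4) + 5)/(-7 - 10))*r = ((1*(1 - 4) + 5)/(-7 - 10))*0 = ((1*(-3) + 5)/(-17))*0 = ((-3 + 5)*(-1/17))*0 = (2*(-1/17))*0 = -2/17*0 = 0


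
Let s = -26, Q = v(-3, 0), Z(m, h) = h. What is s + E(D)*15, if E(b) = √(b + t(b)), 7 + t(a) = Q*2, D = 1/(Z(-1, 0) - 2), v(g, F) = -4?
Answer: -26 + 15*I*√62/2 ≈ -26.0 + 59.055*I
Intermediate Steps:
Q = -4
D = -½ (D = 1/(0 - 2) = 1/(-2) = -½ ≈ -0.50000)
t(a) = -15 (t(a) = -7 - 4*2 = -7 - 8 = -15)
E(b) = √(-15 + b) (E(b) = √(b - 15) = √(-15 + b))
s + E(D)*15 = -26 + √(-15 - ½)*15 = -26 + √(-31/2)*15 = -26 + (I*√62/2)*15 = -26 + 15*I*√62/2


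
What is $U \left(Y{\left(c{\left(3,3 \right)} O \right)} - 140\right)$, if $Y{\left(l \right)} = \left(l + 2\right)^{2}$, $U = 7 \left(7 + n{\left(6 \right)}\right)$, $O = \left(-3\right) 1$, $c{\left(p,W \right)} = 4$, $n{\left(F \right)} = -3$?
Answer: $-1120$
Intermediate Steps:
$O = -3$
$U = 28$ ($U = 7 \left(7 - 3\right) = 7 \cdot 4 = 28$)
$Y{\left(l \right)} = \left(2 + l\right)^{2}$
$U \left(Y{\left(c{\left(3,3 \right)} O \right)} - 140\right) = 28 \left(\left(2 + 4 \left(-3\right)\right)^{2} - 140\right) = 28 \left(\left(2 - 12\right)^{2} - 140\right) = 28 \left(\left(-10\right)^{2} - 140\right) = 28 \left(100 - 140\right) = 28 \left(-40\right) = -1120$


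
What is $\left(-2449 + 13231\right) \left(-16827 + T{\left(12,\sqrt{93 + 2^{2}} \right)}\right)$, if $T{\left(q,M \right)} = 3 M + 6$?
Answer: $-181364022 + 32346 \sqrt{97} \approx -1.8105 \cdot 10^{8}$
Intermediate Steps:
$T{\left(q,M \right)} = 6 + 3 M$
$\left(-2449 + 13231\right) \left(-16827 + T{\left(12,\sqrt{93 + 2^{2}} \right)}\right) = \left(-2449 + 13231\right) \left(-16827 + \left(6 + 3 \sqrt{93 + 2^{2}}\right)\right) = 10782 \left(-16827 + \left(6 + 3 \sqrt{93 + 4}\right)\right) = 10782 \left(-16827 + \left(6 + 3 \sqrt{97}\right)\right) = 10782 \left(-16821 + 3 \sqrt{97}\right) = -181364022 + 32346 \sqrt{97}$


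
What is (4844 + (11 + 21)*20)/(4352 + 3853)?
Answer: 1828/2735 ≈ 0.66837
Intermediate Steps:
(4844 + (11 + 21)*20)/(4352 + 3853) = (4844 + 32*20)/8205 = (4844 + 640)*(1/8205) = 5484*(1/8205) = 1828/2735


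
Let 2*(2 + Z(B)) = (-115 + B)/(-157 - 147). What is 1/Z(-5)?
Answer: -76/137 ≈ -0.55474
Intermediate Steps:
Z(B) = -1101/608 - B/608 (Z(B) = -2 + ((-115 + B)/(-157 - 147))/2 = -2 + ((-115 + B)/(-304))/2 = -2 + ((-115 + B)*(-1/304))/2 = -2 + (115/304 - B/304)/2 = -2 + (115/608 - B/608) = -1101/608 - B/608)
1/Z(-5) = 1/(-1101/608 - 1/608*(-5)) = 1/(-1101/608 + 5/608) = 1/(-137/76) = -76/137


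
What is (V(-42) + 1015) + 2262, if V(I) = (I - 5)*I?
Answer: 5251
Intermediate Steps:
V(I) = I*(-5 + I) (V(I) = (-5 + I)*I = I*(-5 + I))
(V(-42) + 1015) + 2262 = (-42*(-5 - 42) + 1015) + 2262 = (-42*(-47) + 1015) + 2262 = (1974 + 1015) + 2262 = 2989 + 2262 = 5251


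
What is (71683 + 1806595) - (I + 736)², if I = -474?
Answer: 1809634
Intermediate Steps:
(71683 + 1806595) - (I + 736)² = (71683 + 1806595) - (-474 + 736)² = 1878278 - 1*262² = 1878278 - 1*68644 = 1878278 - 68644 = 1809634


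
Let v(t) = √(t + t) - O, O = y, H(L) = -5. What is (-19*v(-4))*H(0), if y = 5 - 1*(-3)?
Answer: -760 + 190*I*√2 ≈ -760.0 + 268.7*I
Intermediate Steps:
y = 8 (y = 5 + 3 = 8)
O = 8
v(t) = -8 + √2*√t (v(t) = √(t + t) - 1*8 = √(2*t) - 8 = √2*√t - 8 = -8 + √2*√t)
(-19*v(-4))*H(0) = -19*(-8 + √2*√(-4))*(-5) = -19*(-8 + √2*(2*I))*(-5) = -19*(-8 + 2*I*√2)*(-5) = (152 - 38*I*√2)*(-5) = -760 + 190*I*√2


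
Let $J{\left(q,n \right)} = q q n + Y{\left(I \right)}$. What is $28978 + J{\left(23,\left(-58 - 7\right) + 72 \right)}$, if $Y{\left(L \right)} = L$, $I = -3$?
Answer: $32678$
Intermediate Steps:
$J{\left(q,n \right)} = -3 + n q^{2}$ ($J{\left(q,n \right)} = q q n - 3 = q^{2} n - 3 = n q^{2} - 3 = -3 + n q^{2}$)
$28978 + J{\left(23,\left(-58 - 7\right) + 72 \right)} = 28978 - \left(3 - \left(\left(-58 - 7\right) + 72\right) 23^{2}\right) = 28978 - \left(3 - \left(-65 + 72\right) 529\right) = 28978 + \left(-3 + 7 \cdot 529\right) = 28978 + \left(-3 + 3703\right) = 28978 + 3700 = 32678$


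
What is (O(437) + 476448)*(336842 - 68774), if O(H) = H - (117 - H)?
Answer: 127923389940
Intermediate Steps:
O(H) = -117 + 2*H (O(H) = H + (-117 + H) = -117 + 2*H)
(O(437) + 476448)*(336842 - 68774) = ((-117 + 2*437) + 476448)*(336842 - 68774) = ((-117 + 874) + 476448)*268068 = (757 + 476448)*268068 = 477205*268068 = 127923389940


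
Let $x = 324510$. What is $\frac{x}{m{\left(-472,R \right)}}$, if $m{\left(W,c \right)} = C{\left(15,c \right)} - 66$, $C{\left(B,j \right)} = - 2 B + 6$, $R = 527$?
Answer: $- \frac{10817}{3} \approx -3605.7$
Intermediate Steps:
$C{\left(B,j \right)} = 6 - 2 B$
$m{\left(W,c \right)} = -90$ ($m{\left(W,c \right)} = \left(6 - 30\right) - 66 = -24 - 66 = -90$)
$\frac{x}{m{\left(-472,R \right)}} = \frac{324510}{-90} = 324510 \left(- \frac{1}{90}\right) = - \frac{10817}{3}$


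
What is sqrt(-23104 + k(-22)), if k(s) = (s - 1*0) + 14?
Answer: 6*I*sqrt(642) ≈ 152.03*I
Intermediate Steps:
k(s) = 14 + s (k(s) = (s + 0) + 14 = s + 14 = 14 + s)
sqrt(-23104 + k(-22)) = sqrt(-23104 + (14 - 22)) = sqrt(-23104 - 8) = sqrt(-23112) = 6*I*sqrt(642)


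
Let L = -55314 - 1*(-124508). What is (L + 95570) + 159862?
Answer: 324626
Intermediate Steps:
L = 69194 (L = -55314 + 124508 = 69194)
(L + 95570) + 159862 = (69194 + 95570) + 159862 = 164764 + 159862 = 324626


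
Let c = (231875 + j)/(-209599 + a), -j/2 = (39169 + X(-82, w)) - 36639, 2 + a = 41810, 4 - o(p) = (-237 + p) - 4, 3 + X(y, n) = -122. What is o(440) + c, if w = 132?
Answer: -32946310/167791 ≈ -196.35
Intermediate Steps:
X(y, n) = -125 (X(y, n) = -3 - 122 = -125)
o(p) = 245 - p (o(p) = 4 - ((-237 + p) - 4) = 4 - (-241 + p) = 4 + (241 - p) = 245 - p)
a = 41808 (a = -2 + 41810 = 41808)
j = -4810 (j = -2*((39169 - 125) - 36639) = -2*(39044 - 36639) = -2*2405 = -4810)
c = -227065/167791 (c = (231875 - 4810)/(-209599 + 41808) = 227065/(-167791) = 227065*(-1/167791) = -227065/167791 ≈ -1.3533)
o(440) + c = (245 - 1*440) - 227065/167791 = (245 - 440) - 227065/167791 = -195 - 227065/167791 = -32946310/167791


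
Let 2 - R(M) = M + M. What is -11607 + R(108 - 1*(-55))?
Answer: -11931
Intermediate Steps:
R(M) = 2 - 2*M (R(M) = 2 - (M + M) = 2 - 2*M)
-11607 + R(108 - 1*(-55)) = -11607 + (2 - 2*(108 - 1*(-55))) = -11607 + (2 - 2*(108 + 55)) = -11607 + (2 - 2*163) = -11607 + (2 - 326) = -11607 - 324 = -11931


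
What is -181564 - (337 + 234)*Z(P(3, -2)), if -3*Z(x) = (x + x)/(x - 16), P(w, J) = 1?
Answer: -8171522/45 ≈ -1.8159e+5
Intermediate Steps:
Z(x) = -2*x/(3*(-16 + x)) (Z(x) = -(x + x)/(3*(x - 16)) = -2*x/(3*(-16 + x)))
-181564 - (337 + 234)*Z(P(3, -2)) = -181564 - (337 + 234)*(-2*1/(-48 + 3*1)) = -181564 - 571*(-2*1/(-48 + 3)) = -181564 - 571*(-2*1/(-45)) = -181564 - 571*(-2*1*(-1/45)) = -181564 - 571*2/45 = -181564 - 1*1142/45 = -181564 - 1142/45 = -8171522/45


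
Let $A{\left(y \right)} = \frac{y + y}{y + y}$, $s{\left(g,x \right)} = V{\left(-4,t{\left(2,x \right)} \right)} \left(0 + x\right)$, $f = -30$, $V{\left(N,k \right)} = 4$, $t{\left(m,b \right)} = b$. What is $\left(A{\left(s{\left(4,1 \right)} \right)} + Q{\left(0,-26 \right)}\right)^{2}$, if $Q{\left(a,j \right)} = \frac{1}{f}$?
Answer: $\frac{841}{900} \approx 0.93444$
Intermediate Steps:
$s{\left(g,x \right)} = 4 x$ ($s{\left(g,x \right)} = 4 \left(0 + x\right) = 4 x$)
$A{\left(y \right)} = 1$ ($A{\left(y \right)} = \frac{2 y}{2 y} = 2 y \frac{1}{2 y} = 1$)
$Q{\left(a,j \right)} = - \frac{1}{30}$ ($Q{\left(a,j \right)} = \frac{1}{-30} = - \frac{1}{30}$)
$\left(A{\left(s{\left(4,1 \right)} \right)} + Q{\left(0,-26 \right)}\right)^{2} = \left(1 - \frac{1}{30}\right)^{2} = \left(\frac{29}{30}\right)^{2} = \frac{841}{900}$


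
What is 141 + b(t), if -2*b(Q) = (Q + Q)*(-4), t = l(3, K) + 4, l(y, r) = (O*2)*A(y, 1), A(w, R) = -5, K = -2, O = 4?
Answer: -3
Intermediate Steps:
l(y, r) = -40 (l(y, r) = (4*2)*(-5) = 8*(-5) = -40)
t = -36 (t = -40 + 4 = -36)
b(Q) = 4*Q (b(Q) = -(Q + Q)*(-4)/2 = -2*Q*(-4)/2 = -(-4)*Q = 4*Q)
141 + b(t) = 141 + 4*(-36) = 141 - 144 = -3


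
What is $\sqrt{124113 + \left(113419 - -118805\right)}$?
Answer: $51 \sqrt{137} \approx 596.94$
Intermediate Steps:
$\sqrt{124113 + \left(113419 - -118805\right)} = \sqrt{124113 + \left(113419 + 118805\right)} = \sqrt{124113 + 232224} = \sqrt{356337} = 51 \sqrt{137}$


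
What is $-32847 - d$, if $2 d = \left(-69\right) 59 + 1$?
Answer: $-30812$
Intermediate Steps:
$d = -2035$ ($d = \frac{\left(-69\right) 59 + 1}{2} = \frac{-4071 + 1}{2} = \frac{1}{2} \left(-4070\right) = -2035$)
$-32847 - d = -32847 - -2035 = -32847 + 2035 = -30812$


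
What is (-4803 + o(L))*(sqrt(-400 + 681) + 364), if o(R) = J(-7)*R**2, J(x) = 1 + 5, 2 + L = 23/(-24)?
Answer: -41500277/24 - 456047*sqrt(281)/96 ≈ -1.8088e+6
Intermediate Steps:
L = -71/24 (L = -2 + 23/(-24) = -2 + 23*(-1/24) = -2 - 23/24 = -71/24 ≈ -2.9583)
J(x) = 6
o(R) = 6*R**2
(-4803 + o(L))*(sqrt(-400 + 681) + 364) = (-4803 + 6*(-71/24)**2)*(sqrt(-400 + 681) + 364) = (-4803 + 6*(5041/576))*(sqrt(281) + 364) = (-4803 + 5041/96)*(364 + sqrt(281)) = -456047*(364 + sqrt(281))/96 = -41500277/24 - 456047*sqrt(281)/96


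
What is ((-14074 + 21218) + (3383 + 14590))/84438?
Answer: 25117/84438 ≈ 0.29746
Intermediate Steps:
((-14074 + 21218) + (3383 + 14590))/84438 = (7144 + 17973)*(1/84438) = 25117*(1/84438) = 25117/84438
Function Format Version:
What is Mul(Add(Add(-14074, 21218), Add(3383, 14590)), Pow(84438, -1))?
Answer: Rational(25117, 84438) ≈ 0.29746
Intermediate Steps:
Mul(Add(Add(-14074, 21218), Add(3383, 14590)), Pow(84438, -1)) = Mul(Add(7144, 17973), Rational(1, 84438)) = Mul(25117, Rational(1, 84438)) = Rational(25117, 84438)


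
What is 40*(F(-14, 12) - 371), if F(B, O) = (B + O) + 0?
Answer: -14920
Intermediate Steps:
F(B, O) = B + O
40*(F(-14, 12) - 371) = 40*((-14 + 12) - 371) = 40*(-2 - 371) = 40*(-373) = -14920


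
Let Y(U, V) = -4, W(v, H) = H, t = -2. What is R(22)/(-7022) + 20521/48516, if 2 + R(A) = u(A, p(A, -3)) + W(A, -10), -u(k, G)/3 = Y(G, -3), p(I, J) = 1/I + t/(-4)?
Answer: 20521/48516 ≈ 0.42297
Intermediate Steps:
p(I, J) = ½ + 1/I (p(I, J) = 1/I - 2/(-4) = 1/I - 2*(-¼) = 1/I + ½ = ½ + 1/I)
u(k, G) = 12 (u(k, G) = -3*(-4) = 12)
R(A) = 0 (R(A) = -2 + (12 - 10) = -2 + 2 = 0)
R(22)/(-7022) + 20521/48516 = 0/(-7022) + 20521/48516 = 0*(-1/7022) + 20521*(1/48516) = 0 + 20521/48516 = 20521/48516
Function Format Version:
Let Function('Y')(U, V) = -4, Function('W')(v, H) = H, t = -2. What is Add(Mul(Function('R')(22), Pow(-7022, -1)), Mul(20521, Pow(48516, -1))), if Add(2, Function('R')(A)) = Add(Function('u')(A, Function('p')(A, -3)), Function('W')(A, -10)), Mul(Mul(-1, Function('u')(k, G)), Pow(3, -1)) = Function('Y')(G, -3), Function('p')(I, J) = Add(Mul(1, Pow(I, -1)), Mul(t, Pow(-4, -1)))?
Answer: Rational(20521, 48516) ≈ 0.42297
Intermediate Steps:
Function('p')(I, J) = Add(Rational(1, 2), Pow(I, -1)) (Function('p')(I, J) = Add(Mul(1, Pow(I, -1)), Mul(-2, Pow(-4, -1))) = Add(Pow(I, -1), Mul(-2, Rational(-1, 4))) = Add(Pow(I, -1), Rational(1, 2)) = Add(Rational(1, 2), Pow(I, -1)))
Function('u')(k, G) = 12 (Function('u')(k, G) = Mul(-3, -4) = 12)
Function('R')(A) = 0 (Function('R')(A) = Add(-2, Add(12, -10)) = Add(-2, 2) = 0)
Add(Mul(Function('R')(22), Pow(-7022, -1)), Mul(20521, Pow(48516, -1))) = Add(Mul(0, Pow(-7022, -1)), Mul(20521, Pow(48516, -1))) = Add(Mul(0, Rational(-1, 7022)), Mul(20521, Rational(1, 48516))) = Add(0, Rational(20521, 48516)) = Rational(20521, 48516)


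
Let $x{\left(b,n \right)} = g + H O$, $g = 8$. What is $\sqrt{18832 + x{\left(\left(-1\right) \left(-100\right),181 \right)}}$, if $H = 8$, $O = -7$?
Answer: $4 \sqrt{1174} \approx 137.05$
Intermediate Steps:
$x{\left(b,n \right)} = -48$ ($x{\left(b,n \right)} = 8 + 8 \left(-7\right) = 8 - 56 = -48$)
$\sqrt{18832 + x{\left(\left(-1\right) \left(-100\right),181 \right)}} = \sqrt{18832 - 48} = \sqrt{18784} = 4 \sqrt{1174}$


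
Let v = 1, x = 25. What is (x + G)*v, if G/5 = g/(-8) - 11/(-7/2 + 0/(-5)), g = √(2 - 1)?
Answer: 2245/56 ≈ 40.089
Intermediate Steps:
g = 1 (g = √1 = 1)
G = 845/56 (G = 5*(1/(-8) - 11/(-7/2 + 0/(-5))) = 5*(1*(-⅛) - 11/(-7*½ + 0*(-⅕))) = 5*(-⅛ - 11/(-7/2 + 0)) = 5*(-⅛ - 11/(-7/2)) = 5*(-⅛ - 11*(-2/7)) = 5*(-⅛ + 22/7) = 5*(169/56) = 845/56 ≈ 15.089)
(x + G)*v = (25 + 845/56)*1 = (2245/56)*1 = 2245/56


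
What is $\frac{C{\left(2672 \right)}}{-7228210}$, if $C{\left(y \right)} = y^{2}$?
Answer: $- \frac{3569792}{3614105} \approx -0.98774$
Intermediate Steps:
$\frac{C{\left(2672 \right)}}{-7228210} = \frac{2672^{2}}{-7228210} = 7139584 \left(- \frac{1}{7228210}\right) = - \frac{3569792}{3614105}$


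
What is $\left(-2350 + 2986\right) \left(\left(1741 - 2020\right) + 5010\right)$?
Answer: $3008916$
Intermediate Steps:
$\left(-2350 + 2986\right) \left(\left(1741 - 2020\right) + 5010\right) = 636 \left(\left(1741 - 2020\right) + 5010\right) = 636 \left(-279 + 5010\right) = 636 \cdot 4731 = 3008916$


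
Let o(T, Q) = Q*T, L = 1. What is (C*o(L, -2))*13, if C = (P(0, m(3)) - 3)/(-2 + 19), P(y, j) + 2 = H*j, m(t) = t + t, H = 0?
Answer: 130/17 ≈ 7.6471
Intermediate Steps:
m(t) = 2*t
P(y, j) = -2 (P(y, j) = -2 + 0*j = -2 + 0 = -2)
C = -5/17 (C = (-2 - 3)/(-2 + 19) = -5/17 ≈ -0.29412)
(C*o(L, -2))*13 = -(-10)/17*13 = -5/17*(-2)*13 = (10/17)*13 = 130/17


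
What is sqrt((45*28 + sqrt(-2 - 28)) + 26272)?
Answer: sqrt(27532 + I*sqrt(30)) ≈ 165.93 + 0.017*I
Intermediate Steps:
sqrt((45*28 + sqrt(-2 - 28)) + 26272) = sqrt((1260 + sqrt(-30)) + 26272) = sqrt((1260 + I*sqrt(30)) + 26272) = sqrt(27532 + I*sqrt(30))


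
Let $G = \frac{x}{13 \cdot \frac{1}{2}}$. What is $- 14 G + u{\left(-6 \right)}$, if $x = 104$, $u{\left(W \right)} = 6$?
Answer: $-218$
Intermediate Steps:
$G = 16$ ($G = \frac{104}{13 \cdot \frac{1}{2}} = \frac{104}{\frac{13}{2}} = 104 \cdot \frac{2}{13} = 16$)
$- 14 G + u{\left(-6 \right)} = \left(-14\right) 16 + 6 = -224 + 6 = -218$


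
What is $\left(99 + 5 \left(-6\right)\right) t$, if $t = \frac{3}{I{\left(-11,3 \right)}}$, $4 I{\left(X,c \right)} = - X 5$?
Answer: $\frac{828}{55} \approx 15.055$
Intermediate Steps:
$I{\left(X,c \right)} = - \frac{5 X}{4}$ ($I{\left(X,c \right)} = \frac{- X 5}{4} = \frac{\left(-5\right) X}{4} = - \frac{5 X}{4}$)
$t = \frac{12}{55}$ ($t = \frac{3}{\left(- \frac{5}{4}\right) \left(-11\right)} = \frac{3}{\frac{55}{4}} = 3 \cdot \frac{4}{55} = \frac{12}{55} \approx 0.21818$)
$\left(99 + 5 \left(-6\right)\right) t = \left(99 + 5 \left(-6\right)\right) \frac{12}{55} = \left(99 - 30\right) \frac{12}{55} = 69 \cdot \frac{12}{55} = \frac{828}{55}$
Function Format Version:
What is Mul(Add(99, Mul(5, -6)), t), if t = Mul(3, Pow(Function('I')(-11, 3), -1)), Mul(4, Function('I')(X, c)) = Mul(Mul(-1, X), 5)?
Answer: Rational(828, 55) ≈ 15.055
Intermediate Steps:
Function('I')(X, c) = Mul(Rational(-5, 4), X) (Function('I')(X, c) = Mul(Rational(1, 4), Mul(Mul(-1, X), 5)) = Mul(Rational(1, 4), Mul(-5, X)) = Mul(Rational(-5, 4), X))
t = Rational(12, 55) (t = Mul(3, Pow(Mul(Rational(-5, 4), -11), -1)) = Mul(3, Pow(Rational(55, 4), -1)) = Mul(3, Rational(4, 55)) = Rational(12, 55) ≈ 0.21818)
Mul(Add(99, Mul(5, -6)), t) = Mul(Add(99, Mul(5, -6)), Rational(12, 55)) = Mul(Add(99, -30), Rational(12, 55)) = Mul(69, Rational(12, 55)) = Rational(828, 55)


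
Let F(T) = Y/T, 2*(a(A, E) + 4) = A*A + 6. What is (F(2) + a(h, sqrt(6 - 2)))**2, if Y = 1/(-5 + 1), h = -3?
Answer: 729/64 ≈ 11.391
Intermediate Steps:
Y = -1/4 (Y = 1/(-4) = -1/4 ≈ -0.25000)
a(A, E) = -1 + A**2/2 (a(A, E) = -4 + (A*A + 6)/2 = -4 + (A**2 + 6)/2 = -4 + (6 + A**2)/2 = -4 + (3 + A**2/2) = -1 + A**2/2)
F(T) = -1/(4*T)
(F(2) + a(h, sqrt(6 - 2)))**2 = (-1/4/2 + (-1 + (1/2)*(-3)**2))**2 = (-1/4*1/2 + (-1 + (1/2)*9))**2 = (-1/8 + (-1 + 9/2))**2 = (-1/8 + 7/2)**2 = (27/8)**2 = 729/64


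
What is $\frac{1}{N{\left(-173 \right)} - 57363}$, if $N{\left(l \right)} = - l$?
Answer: $- \frac{1}{57190} \approx -1.7486 \cdot 10^{-5}$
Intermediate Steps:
$\frac{1}{N{\left(-173 \right)} - 57363} = \frac{1}{\left(-1\right) \left(-173\right) - 57363} = \frac{1}{173 - 57363} = \frac{1}{-57190} = - \frac{1}{57190}$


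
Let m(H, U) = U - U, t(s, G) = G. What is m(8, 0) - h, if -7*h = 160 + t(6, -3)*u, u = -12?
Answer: 28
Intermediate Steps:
m(H, U) = 0
h = -28 (h = -(160 - 3*(-12))/7 = -(160 + 36)/7 = -⅐*196 = -28)
m(8, 0) - h = 0 - 1*(-28) = 0 + 28 = 28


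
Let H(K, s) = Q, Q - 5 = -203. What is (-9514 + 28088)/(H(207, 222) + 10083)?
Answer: 18574/9885 ≈ 1.8790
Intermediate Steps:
Q = -198 (Q = 5 - 203 = -198)
H(K, s) = -198
(-9514 + 28088)/(H(207, 222) + 10083) = (-9514 + 28088)/(-198 + 10083) = 18574/9885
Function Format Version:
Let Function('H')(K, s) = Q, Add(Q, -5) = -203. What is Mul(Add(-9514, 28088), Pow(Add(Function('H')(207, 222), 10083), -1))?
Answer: Rational(18574, 9885) ≈ 1.8790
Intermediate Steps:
Q = -198 (Q = Add(5, -203) = -198)
Function('H')(K, s) = -198
Mul(Add(-9514, 28088), Pow(Add(Function('H')(207, 222), 10083), -1)) = Mul(Add(-9514, 28088), Pow(Add(-198, 10083), -1)) = Mul(18574, Pow(9885, -1)) = Mul(18574, Rational(1, 9885)) = Rational(18574, 9885)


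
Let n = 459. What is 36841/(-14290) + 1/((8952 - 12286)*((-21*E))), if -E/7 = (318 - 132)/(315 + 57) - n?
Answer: -8278538627363/3211104942570 ≈ -2.5781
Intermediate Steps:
E = 6419/2 (E = -7*((318 - 132)/(315 + 57) - 1*459) = -7*(186/372 - 459) = -7*(186*(1/372) - 459) = -7*(½ - 459) = -7*(-917/2) = 6419/2 ≈ 3209.5)
36841/(-14290) + 1/((8952 - 12286)*((-21*E))) = 36841/(-14290) + 1/((8952 - 12286)*((-21*6419/2))) = 36841*(-1/14290) + 1/((-3334)*(-134799/2)) = -36841/14290 - 1/3334*(-2/134799) = -36841/14290 + 1/224709933 = -8278538627363/3211104942570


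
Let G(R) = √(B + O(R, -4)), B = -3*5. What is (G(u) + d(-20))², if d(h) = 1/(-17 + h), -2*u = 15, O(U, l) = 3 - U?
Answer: (2 - 111*I*√2)²/5476 ≈ -4.4993 - 0.11467*I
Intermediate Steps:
B = -15
u = -15/2 (u = -½*15 = -15/2 ≈ -7.5000)
G(R) = √(-12 - R) (G(R) = √(-15 + (3 - R)) = √(-12 - R))
(G(u) + d(-20))² = (√(-12 - 1*(-15/2)) + 1/(-17 - 20))² = (√(-12 + 15/2) + 1/(-37))² = (√(-9/2) - 1/37)² = (3*I*√2/2 - 1/37)² = (-1/37 + 3*I*√2/2)²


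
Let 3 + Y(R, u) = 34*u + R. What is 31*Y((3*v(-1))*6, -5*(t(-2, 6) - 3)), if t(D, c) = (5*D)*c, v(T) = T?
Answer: 331359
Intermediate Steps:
t(D, c) = 5*D*c
Y(R, u) = -3 + R + 34*u (Y(R, u) = -3 + (34*u + R) = -3 + (R + 34*u) = -3 + R + 34*u)
31*Y((3*v(-1))*6, -5*(t(-2, 6) - 3)) = 31*(-3 + (3*(-1))*6 + 34*(-5*(5*(-2)*6 - 3))) = 31*(-3 - 3*6 + 34*(-5*(-60 - 3))) = 31*(-3 - 18 + 34*(-5*(-63))) = 31*(-3 - 18 + 34*315) = 31*(-3 - 18 + 10710) = 31*10689 = 331359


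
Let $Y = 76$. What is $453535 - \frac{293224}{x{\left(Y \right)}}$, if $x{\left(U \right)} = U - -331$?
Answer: $\frac{184295521}{407} \approx 4.5281 \cdot 10^{5}$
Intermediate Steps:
$x{\left(U \right)} = 331 + U$ ($x{\left(U \right)} = U + 331 = 331 + U$)
$453535 - \frac{293224}{x{\left(Y \right)}} = 453535 - \frac{293224}{331 + 76} = 453535 - \frac{293224}{407} = \frac{184295521}{407}$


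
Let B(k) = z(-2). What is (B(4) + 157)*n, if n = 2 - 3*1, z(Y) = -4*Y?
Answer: -165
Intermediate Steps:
n = -1 (n = 2 - 3 = -1)
B(k) = 8 (B(k) = -4*(-2) = 8)
(B(4) + 157)*n = (8 + 157)*(-1) = 165*(-1) = -165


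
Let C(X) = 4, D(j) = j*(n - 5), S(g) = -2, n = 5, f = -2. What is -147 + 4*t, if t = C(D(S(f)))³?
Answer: 109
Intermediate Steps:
D(j) = 0 (D(j) = j*(5 - 5) = j*0 = 0)
t = 64 (t = 4³ = 64)
-147 + 4*t = -147 + 4*64 = -147 + 256 = 109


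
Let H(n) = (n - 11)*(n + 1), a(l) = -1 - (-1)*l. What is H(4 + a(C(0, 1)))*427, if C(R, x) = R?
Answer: -13664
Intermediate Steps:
a(l) = -1 + l
H(n) = (1 + n)*(-11 + n) (H(n) = (-11 + n)*(1 + n) = (1 + n)*(-11 + n))
H(4 + a(C(0, 1)))*427 = (-11 + (4 + (-1 + 0))² - 10*(4 + (-1 + 0)))*427 = (-11 + (4 - 1)² - 10*(4 - 1))*427 = (-11 + 3² - 10*3)*427 = (-11 + 9 - 30)*427 = -32*427 = -13664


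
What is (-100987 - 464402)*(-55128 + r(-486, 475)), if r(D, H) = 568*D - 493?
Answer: 187522004241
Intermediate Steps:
r(D, H) = -493 + 568*D
(-100987 - 464402)*(-55128 + r(-486, 475)) = (-100987 - 464402)*(-55128 + (-493 + 568*(-486))) = -565389*(-55128 + (-493 - 276048)) = -565389*(-55128 - 276541) = -565389*(-331669) = 187522004241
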